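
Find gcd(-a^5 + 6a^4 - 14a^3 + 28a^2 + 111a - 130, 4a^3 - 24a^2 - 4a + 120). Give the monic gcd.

Repeated division with remainder:
  -a^5 + 6a^4 - 14a^3 + 28a^2 + 111a - 130 = (-(1/4)a^2 - 15/4)(4a^3 - 24a^2 - 4a + 120) + (-32a^2 + 96a + 320)
  4a^3 - 24a^2 - 4a + 120 = (-(1/8)a + 3/8)(-32a^2 + 96a + 320) + (0)
Last nonzero remainder: -32a^2 + 96a + 320. Dividing through by -32 gives the monic gcd a^2 - 3a - 10.

a^2 - 3a - 10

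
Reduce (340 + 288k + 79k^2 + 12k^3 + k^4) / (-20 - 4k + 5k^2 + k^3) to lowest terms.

Repeated division with remainder:
  k^4 + 12k^3 + 79k^2 + 288k + 340 = (k + 7)(k^3 + 5k^2 - 4k - 20) + (48k^2 + 336k + 480)
  k^3 + 5k^2 - 4k - 20 = ((1/48)k - 1/24)(48k^2 + 336k + 480) + (0)
Last nonzero remainder: 48k^2 + 336k + 480. Dividing through by 48 gives the monic gcd k^2 + 7k + 10.
Cancel k^2 + 7k + 10 from numerator and denominator to get the reduced form.

(34 + 5k + k^2)/(-2 + k)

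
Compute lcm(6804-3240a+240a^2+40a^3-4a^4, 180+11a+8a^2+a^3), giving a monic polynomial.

-34020+17901a-3711a^2+670a^3-30a^4-11a^5+a^6

By polynomial division,
  -4a^4+40a^3+240a^2-3240a+6804 = (-4a+72)(a^3+8a^2+11a+180) + (-292a^2-3312a-6156)
  a^3+8a^2+11a+180 = (-(1/292)a+61/5329)(-292a^2-3312a-6156) + ((148304/5329)a+1334736/5329)
  -292a^2-3312a-6156 = (-(389017/37076)a-911259/37076)((148304/5329)a+1334736/5329) + (0)
Last nonzero remainder: (148304/5329)a+1334736/5329. Dividing through by 148304/5329 gives the monic gcd a+9.
Then lcm(f, g) = f·g / gcd(f, g); expanding and making the result monic gives the answer.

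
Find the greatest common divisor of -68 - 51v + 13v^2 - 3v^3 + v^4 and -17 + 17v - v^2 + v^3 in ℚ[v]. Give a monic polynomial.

Apply the Euclidean algorithm:
  v^4 - 3v^3 + 13v^2 - 51v - 68 = (v - 2)(v^3 - v^2 + 17v - 17) + (-6v^2 - 102)
  v^3 - v^2 + 17v - 17 = (-(1/6)v + 1/6)(-6v^2 - 102) + (0)
Last nonzero remainder: -6v^2 - 102. Dividing through by -6 gives the monic gcd v^2 + 17.

17 + v^2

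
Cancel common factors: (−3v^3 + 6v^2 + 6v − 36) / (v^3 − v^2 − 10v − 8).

(−3v^2 + 12v − 18)/(v^2 − 3v − 4)

Euclidean algorithm in ℚ[v]:
  −3v^3 + 6v^2 + 6v − 36 = (−3)(v^3 − v^2 − 10v − 8) + (3v^2 − 24v − 60)
  v^3 − v^2 − 10v − 8 = ((1/3)v + 7/3)(3v^2 − 24v − 60) + (66v + 132)
  3v^2 − 24v − 60 = ((1/22)v − 5/11)(66v + 132) + (0)
Last nonzero remainder: 66v + 132. Dividing through by 66 gives the monic gcd v + 2.
Cancel v + 2 from numerator and denominator to get the reduced form.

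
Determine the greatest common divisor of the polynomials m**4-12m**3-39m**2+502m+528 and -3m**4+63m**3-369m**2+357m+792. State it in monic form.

m**3-18m**2+69m+88

Apply the Euclidean algorithm:
  m**4-12m**3-39m**2+502m+528 = (-1/3)(-3m**4+63m**3-369m**2+357m+792) + (9m**3-162m**2+621m+792)
  -3m**4+63m**3-369m**2+357m+792 = (-(1/3)m+1)(9m**3-162m**2+621m+792) + (0)
Last nonzero remainder: 9m**3-162m**2+621m+792. Dividing through by 9 gives the monic gcd m**3-18m**2+69m+88.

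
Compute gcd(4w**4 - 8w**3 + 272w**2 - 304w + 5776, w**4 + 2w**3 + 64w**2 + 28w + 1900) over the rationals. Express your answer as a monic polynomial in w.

w**2 - 4w + 38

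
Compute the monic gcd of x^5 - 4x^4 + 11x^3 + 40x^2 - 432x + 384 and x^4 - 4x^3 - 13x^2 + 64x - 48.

x^3 - x^2 - 16x + 16

By polynomial division,
  x^5 - 4x^4 + 11x^3 + 40x^2 - 432x + 384 = (x)(x^4 - 4x^3 - 13x^2 + 64x - 48) + (24x^3 - 24x^2 - 384x + 384)
  x^4 - 4x^3 - 13x^2 + 64x - 48 = ((1/24)x - 1/8)(24x^3 - 24x^2 - 384x + 384) + (0)
Last nonzero remainder: 24x^3 - 24x^2 - 384x + 384. Dividing through by 24 gives the monic gcd x^3 - x^2 - 16x + 16.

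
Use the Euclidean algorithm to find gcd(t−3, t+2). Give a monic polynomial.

Repeated division with remainder:
  t−3 = (t+2) + (−5)
  t+2 = (−(1/5)t−2/5)(−5) + (0)
The last nonzero remainder is the constant −5, so the polynomials are coprime and gcd = 1.

1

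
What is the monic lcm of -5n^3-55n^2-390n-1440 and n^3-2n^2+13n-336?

n^4+4n^3+n^2-258n-2016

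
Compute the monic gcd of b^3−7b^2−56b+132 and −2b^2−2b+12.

b−2

Euclidean algorithm in ℚ[b]:
  b^3−7b^2−56b+132 = (−(1/2)b+4)(−2b^2−2b+12) + (−42b+84)
  −2b^2−2b+12 = ((1/21)b+1/7)(−42b+84) + (0)
Last nonzero remainder: −42b+84. Dividing through by −42 gives the monic gcd b−2.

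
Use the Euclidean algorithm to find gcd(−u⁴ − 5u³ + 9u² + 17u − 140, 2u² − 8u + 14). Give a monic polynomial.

Repeated division with remainder:
  −u⁴ − 5u³ + 9u² + 17u − 140 = (−(1/2)u² − (9/2)u − 10)(2u² − 8u + 14) + (0)
Last nonzero remainder: 2u² − 8u + 14. Dividing through by 2 gives the monic gcd u² − 4u + 7.

u² − 4u + 7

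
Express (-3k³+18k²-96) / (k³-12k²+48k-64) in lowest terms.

By polynomial division,
  -3k³+18k²-96 = (-3)(k³-12k²+48k-64) + (-18k²+144k-288)
  k³-12k²+48k-64 = (-(1/18)k+2/9)(-18k²+144k-288) + (0)
Last nonzero remainder: -18k²+144k-288. Dividing through by -18 gives the monic gcd k²-8k+16.
Cancel k²-8k+16 from numerator and denominator to get the reduced form.

(-3k-6)/(k-4)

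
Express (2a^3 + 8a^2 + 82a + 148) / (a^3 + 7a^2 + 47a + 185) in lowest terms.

(2a + 4)/(a + 5)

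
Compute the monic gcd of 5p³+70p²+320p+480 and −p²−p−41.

Apply the Euclidean algorithm:
  5p³+70p²+320p+480 = (−5p−65)(−p²−p−41) + (50p−2185)
  −p²−p−41 = (−(1/50)p−447/500)(50p−2185) + (−199439/100)
  50p−2185 = (−(5000/199439)p+218500/199439)(−199439/100) + (0)
The last nonzero remainder is the constant −199439/100, so the polynomials are coprime and gcd = 1.

1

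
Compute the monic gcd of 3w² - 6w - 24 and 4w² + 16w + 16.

w + 2

Euclidean algorithm in ℚ[w]:
  3w² - 6w - 24 = (3/4)(4w² + 16w + 16) + (-18w - 36)
  4w² + 16w + 16 = (-(2/9)w - 4/9)(-18w - 36) + (0)
Last nonzero remainder: -18w - 36. Dividing through by -18 gives the monic gcd w + 2.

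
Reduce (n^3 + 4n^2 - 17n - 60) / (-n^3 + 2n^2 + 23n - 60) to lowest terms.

Repeated division with remainder:
  n^3 + 4n^2 - 17n - 60 = (-1)(-n^3 + 2n^2 + 23n - 60) + (6n^2 + 6n - 120)
  -n^3 + 2n^2 + 23n - 60 = (-(1/6)n + 1/2)(6n^2 + 6n - 120) + (0)
Last nonzero remainder: 6n^2 + 6n - 120. Dividing through by 6 gives the monic gcd n^2 + n - 20.
Cancel n^2 + n - 20 from numerator and denominator to get the reduced form.

(-n - 3)/(n - 3)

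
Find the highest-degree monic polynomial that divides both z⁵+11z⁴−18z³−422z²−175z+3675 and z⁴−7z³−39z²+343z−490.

Repeated division with remainder:
  z⁵+11z⁴−18z³−422z²−175z+3675 = (z+18)(z⁴−7z³−39z²+343z−490) + (147z³−63z²−5859z+12495)
  z⁴−7z³−39z²+343z−490 = ((1/147)z−46/1029)(147z³−63z²−5859z+12495) + (−(96/49)z²−(192/49)z+480/7)
  147z³−63z²−5859z+12495 = (−(2401/32)z+5831/32)(−(96/49)z²−(192/49)z+480/7) + (0)
Last nonzero remainder: −(96/49)z²−(192/49)z+480/7. Dividing through by −96/49 gives the monic gcd z²+2z−35.

z²+2z−35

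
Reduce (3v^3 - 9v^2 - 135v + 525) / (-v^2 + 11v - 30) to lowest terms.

(-3v^2 - 6v + 105)/(v - 6)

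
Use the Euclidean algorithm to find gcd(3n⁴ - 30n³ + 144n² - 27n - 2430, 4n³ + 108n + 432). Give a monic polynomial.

n + 3

Euclidean algorithm in ℚ[n]:
  3n⁴ - 30n³ + 144n² - 27n - 2430 = ((3/4)n - 15/2)(4n³ + 108n + 432) + (63n² + 459n + 810)
  4n³ + 108n + 432 = ((4/63)n - 68/147)(63n² + 459n + 810) + ((13176/49)n + 39528/49)
  63n² + 459n + 810 = ((343/1464)n + 245/244)((13176/49)n + 39528/49) + (0)
Last nonzero remainder: (13176/49)n + 39528/49. Dividing through by 13176/49 gives the monic gcd n + 3.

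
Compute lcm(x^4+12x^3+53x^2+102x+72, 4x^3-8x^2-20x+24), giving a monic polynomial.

By polynomial division,
  x^4+12x^3+53x^2+102x+72 = ((1/4)x+7/2)(4x^3-8x^2-20x+24) + (86x^2+166x-12)
  4x^3-8x^2-20x+24 = ((2/43)x-338/1849)(86x^2+166x-12) + ((20160/1849)x+40320/1849)
  86x^2+166x-12 = ((79507/10080)x-1849/3360)((20160/1849)x+40320/1849) + (0)
Last nonzero remainder: (20160/1849)x+40320/1849. Dividing through by 20160/1849 gives the monic gcd x+2.
Then lcm(f, g) = f·g / gcd(f, g); expanding and making the result monic gives the answer.

x^6+8x^5+8x^4-74x^3-177x^2+18x+216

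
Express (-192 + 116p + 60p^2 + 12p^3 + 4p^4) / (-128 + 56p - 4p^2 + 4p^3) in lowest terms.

By polynomial division,
  4p^4 + 12p^3 + 60p^2 + 116p - 192 = (p + 4)(4p^3 - 4p^2 + 56p - 128) + (20p^2 + 20p + 320)
  4p^3 - 4p^2 + 56p - 128 = ((1/5)p - 2/5)(20p^2 + 20p + 320) + (0)
Last nonzero remainder: 20p^2 + 20p + 320. Dividing through by 20 gives the monic gcd p^2 + p + 16.
Cancel p^2 + p + 16 from numerator and denominator to get the reduced form.

(-3 + 2p + p^2)/(-2 + p)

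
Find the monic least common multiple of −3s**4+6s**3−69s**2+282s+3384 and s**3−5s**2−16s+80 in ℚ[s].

s**6−11s**5+61s**4−341s**3+178s**2+8272s−22560

Repeated division with remainder:
  −3s**4+6s**3−69s**2+282s+3384 = (−3s−9)(s**3−5s**2−16s+80) + (−162s**2+378s+4104)
  s**3−5s**2−16s+80 = (−(1/162)s+4/243)(−162s**2+378s+4104) + ((28/9)s+112/9)
  −162s**2+378s+4104 = (−(729/14)s+4617/14)((28/9)s+112/9) + (0)
Last nonzero remainder: (28/9)s+112/9. Dividing through by 28/9 gives the monic gcd s+4.
Then lcm(f, g) = f·g / gcd(f, g); expanding and making the result monic gives the answer.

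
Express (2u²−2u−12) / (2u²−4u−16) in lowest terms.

(u−3)/(u−4)

Repeated division with remainder:
  2u²−2u−12 = (2u²−4u−16) + (2u+4)
  2u²−4u−16 = (u−4)(2u+4) + (0)
Last nonzero remainder: 2u+4. Dividing through by 2 gives the monic gcd u+2.
Cancel u+2 from numerator and denominator to get the reduced form.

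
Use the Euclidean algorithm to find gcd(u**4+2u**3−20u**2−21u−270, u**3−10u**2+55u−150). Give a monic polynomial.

u−5

Apply the Euclidean algorithm:
  u**4+2u**3−20u**2−21u−270 = (u+12)(u**3−10u**2+55u−150) + (45u**2−531u+1530)
  u**3−10u**2+55u−150 = ((1/45)u+1/25)(45u**2−531u+1530) + ((1056/25)u−1056/5)
  45u**2−531u+1530 = ((375/352)u−1275/176)((1056/25)u−1056/5) + (0)
Last nonzero remainder: (1056/25)u−1056/5. Dividing through by 1056/25 gives the monic gcd u−5.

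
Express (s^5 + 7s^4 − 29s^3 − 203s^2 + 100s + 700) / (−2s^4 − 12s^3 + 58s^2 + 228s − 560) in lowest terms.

By polynomial division,
  s^5 + 7s^4 − 29s^3 − 203s^2 + 100s + 700 = (−(1/2)s − 1/2)(−2s^4 − 12s^3 + 58s^2 + 228s − 560) + (−6s^3 − 60s^2 − 66s + 420)
  −2s^4 − 12s^3 + 58s^2 + 228s − 560 = ((1/3)s − 4/3)(−6s^3 − 60s^2 − 66s + 420) + (0)
Last nonzero remainder: −6s^3 − 60s^2 − 66s + 420. Dividing through by −6 gives the monic gcd s^3 + 10s^2 + 11s − 70.
Cancel s^3 + 10s^2 + 11s − 70 from numerator and denominator to get the reduced form.

(−s^2 + 3s + 10)/(2s − 8)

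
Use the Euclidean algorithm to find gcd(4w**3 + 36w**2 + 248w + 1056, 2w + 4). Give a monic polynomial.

By polynomial division,
  4w**3 + 36w**2 + 248w + 1056 = (2w**2 + 14w + 96)(2w + 4) + (672)
  2w + 4 = ((1/336)w + 1/168)(672) + (0)
The last nonzero remainder is the constant 672, so the polynomials are coprime and gcd = 1.

1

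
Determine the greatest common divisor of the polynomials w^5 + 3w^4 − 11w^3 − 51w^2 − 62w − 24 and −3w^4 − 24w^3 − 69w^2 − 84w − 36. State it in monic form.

Euclidean algorithm in ℚ[w]:
  w^5 + 3w^4 − 11w^3 − 51w^2 − 62w − 24 = (−(1/3)w + 5/3)(−3w^4 − 24w^3 − 69w^2 − 84w − 36) + (6w^3 + 36w^2 + 66w + 36)
  −3w^4 − 24w^3 − 69w^2 − 84w − 36 = (−(1/2)w − 1)(6w^3 + 36w^2 + 66w + 36) + (0)
Last nonzero remainder: 6w^3 + 36w^2 + 66w + 36. Dividing through by 6 gives the monic gcd w^3 + 6w^2 + 11w + 6.

w^3 + 6w^2 + 11w + 6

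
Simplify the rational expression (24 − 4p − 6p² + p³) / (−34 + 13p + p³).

(−12 − 4p + p²)/(17 + 2p + p²)

Repeated division with remainder:
  p³ − 6p² − 4p + 24 = (p³ + 13p − 34) + (−6p² − 17p + 58)
  p³ + 13p − 34 = (−(1/6)p + 17/36)(−6p² − 17p + 58) + ((1105/36)p − 1105/18)
  −6p² − 17p + 58 = (−(216/1105)p − 1044/1105)((1105/36)p − 1105/18) + (0)
Last nonzero remainder: (1105/36)p − 1105/18. Dividing through by 1105/36 gives the monic gcd p − 2.
Cancel p − 2 from numerator and denominator to get the reduced form.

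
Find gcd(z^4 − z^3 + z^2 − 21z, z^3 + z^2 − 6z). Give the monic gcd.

Repeated division with remainder:
  z^4 − z^3 + z^2 − 21z = (z − 2)(z^3 + z^2 − 6z) + (9z^2 − 33z)
  z^3 + z^2 − 6z = ((1/9)z + 14/27)(9z^2 − 33z) + ((100/9)z)
  9z^2 − 33z = ((81/100)z − 297/100)((100/9)z) + (0)
Last nonzero remainder: (100/9)z. Dividing through by 100/9 gives the monic gcd z.

z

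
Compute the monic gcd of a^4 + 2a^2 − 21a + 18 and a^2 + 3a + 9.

a^2 + 3a + 9

Euclidean algorithm in ℚ[a]:
  a^4 + 2a^2 − 21a + 18 = (a^2 − 3a + 2)(a^2 + 3a + 9) + (0)
The last nonzero remainder a^2 + 3a + 9 is already monic.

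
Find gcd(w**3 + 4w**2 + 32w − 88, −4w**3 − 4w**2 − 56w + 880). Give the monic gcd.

Euclidean algorithm in ℚ[w]:
  w**3 + 4w**2 + 32w − 88 = (−1/4)(−4w**3 − 4w**2 − 56w + 880) + (3w**2 + 18w + 132)
  −4w**3 − 4w**2 − 56w + 880 = (−(4/3)w + 20/3)(3w**2 + 18w + 132) + (0)
Last nonzero remainder: 3w**2 + 18w + 132. Dividing through by 3 gives the monic gcd w**2 + 6w + 44.

w**2 + 6w + 44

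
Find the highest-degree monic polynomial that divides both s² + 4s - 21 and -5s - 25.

Repeated division with remainder:
  s² + 4s - 21 = (-(1/5)s + 1/5)(-5s - 25) + (-16)
  -5s - 25 = ((5/16)s + 25/16)(-16) + (0)
The last nonzero remainder is the constant -16, so the polynomials are coprime and gcd = 1.

1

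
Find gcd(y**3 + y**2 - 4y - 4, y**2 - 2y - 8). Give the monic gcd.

y + 2

Repeated division with remainder:
  y**3 + y**2 - 4y - 4 = (y + 3)(y**2 - 2y - 8) + (10y + 20)
  y**2 - 2y - 8 = ((1/10)y - 2/5)(10y + 20) + (0)
Last nonzero remainder: 10y + 20. Dividing through by 10 gives the monic gcd y + 2.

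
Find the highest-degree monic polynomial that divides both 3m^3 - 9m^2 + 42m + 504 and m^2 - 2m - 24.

By polynomial division,
  3m^3 - 9m^2 + 42m + 504 = (3m - 3)(m^2 - 2m - 24) + (108m + 432)
  m^2 - 2m - 24 = ((1/108)m - 1/18)(108m + 432) + (0)
Last nonzero remainder: 108m + 432. Dividing through by 108 gives the monic gcd m + 4.

m + 4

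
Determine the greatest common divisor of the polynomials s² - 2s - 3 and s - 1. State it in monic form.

1

Apply the Euclidean algorithm:
  s² - 2s - 3 = (s - 1)(s - 1) + (-4)
  s - 1 = (-(1/4)s + 1/4)(-4) + (0)
The last nonzero remainder is the constant -4, so the polynomials are coprime and gcd = 1.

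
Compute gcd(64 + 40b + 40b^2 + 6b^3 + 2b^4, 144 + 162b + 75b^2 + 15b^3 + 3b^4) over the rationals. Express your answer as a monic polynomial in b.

Repeated division with remainder:
  2b^4 + 6b^3 + 40b^2 + 40b + 64 = (2/3)(3b^4 + 15b^3 + 75b^2 + 162b + 144) + (-4b^3 - 10b^2 - 68b - 32)
  3b^4 + 15b^3 + 75b^2 + 162b + 144 = (-(3/4)b - 15/8)(-4b^3 - 10b^2 - 68b - 32) + ((21/4)b^2 + (21/2)b + 84)
  -4b^3 - 10b^2 - 68b - 32 = (-(16/21)b - 8/21)((21/4)b^2 + (21/2)b + 84) + (0)
Last nonzero remainder: (21/4)b^2 + (21/2)b + 84. Dividing through by 21/4 gives the monic gcd b^2 + 2b + 16.

16 + 2b + b^2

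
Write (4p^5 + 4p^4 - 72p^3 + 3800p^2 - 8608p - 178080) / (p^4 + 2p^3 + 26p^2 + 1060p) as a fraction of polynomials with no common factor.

By polynomial division,
  4p^5 + 4p^4 - 72p^3 + 3800p^2 - 8608p - 178080 = (4p - 4)(p^4 + 2p^3 + 26p^2 + 1060p) + (-168p^3 - 336p^2 - 4368p - 178080)
  p^4 + 2p^3 + 26p^2 + 1060p = (-(1/168)p)(-168p^3 - 336p^2 - 4368p - 178080) + (0)
Last nonzero remainder: -168p^3 - 336p^2 - 4368p - 178080. Dividing through by -168 gives the monic gcd p^3 + 2p^2 + 26p + 1060.
Cancel p^3 + 2p^2 + 26p + 1060 from numerator and denominator to get the reduced form.

(4p^2 - 4p - 168)/(p)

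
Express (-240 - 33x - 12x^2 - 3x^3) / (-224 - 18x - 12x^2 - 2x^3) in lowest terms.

(15 + 3x)/(14 + 2x)

Apply the Euclidean algorithm:
  -3x^3 - 12x^2 - 33x - 240 = (3/2)(-2x^3 - 12x^2 - 18x - 224) + (6x^2 - 6x + 96)
  -2x^3 - 12x^2 - 18x - 224 = (-(1/3)x - 7/3)(6x^2 - 6x + 96) + (0)
Last nonzero remainder: 6x^2 - 6x + 96. Dividing through by 6 gives the monic gcd x^2 - x + 16.
Cancel x^2 - x + 16 from numerator and denominator to get the reduced form.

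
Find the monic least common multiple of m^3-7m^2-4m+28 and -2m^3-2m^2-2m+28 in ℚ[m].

Apply the Euclidean algorithm:
  m^3-7m^2-4m+28 = (-1/2)(-2m^3-2m^2-2m+28) + (-8m^2-5m+42)
  -2m^3-2m^2-2m+28 = ((1/4)m+3/32)(-8m^2-5m+42) + (-(385/32)m+385/16)
  -8m^2-5m+42 = ((256/385)m+96/55)(-(385/32)m+385/16) + (0)
Last nonzero remainder: -(385/32)m+385/16. Dividing through by -385/32 gives the monic gcd m-2.
Then lcm(f, g) = f·g / gcd(f, g); expanding and making the result monic gives the answer.

m^5-4m^4-18m^3-33m^2+56m+196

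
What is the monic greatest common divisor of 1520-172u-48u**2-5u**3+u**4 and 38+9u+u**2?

38+9u+u**2

By polynomial division,
  u**4-5u**3-48u**2-172u+1520 = (u**2-14u+40)(u**2+9u+38) + (0)
The last nonzero remainder u**2+9u+38 is already monic.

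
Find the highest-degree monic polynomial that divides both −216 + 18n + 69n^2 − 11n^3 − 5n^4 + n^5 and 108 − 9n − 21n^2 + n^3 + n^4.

27 − 9n − 3n^2 + n^3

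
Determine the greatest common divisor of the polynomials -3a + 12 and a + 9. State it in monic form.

1

Apply the Euclidean algorithm:
  -3a + 12 = (-3)(a + 9) + (39)
  a + 9 = ((1/39)a + 3/13)(39) + (0)
The last nonzero remainder is the constant 39, so the polynomials are coprime and gcd = 1.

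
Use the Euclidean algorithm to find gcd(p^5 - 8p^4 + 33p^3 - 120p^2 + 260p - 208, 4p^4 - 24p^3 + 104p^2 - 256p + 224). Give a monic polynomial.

Apply the Euclidean algorithm:
  p^5 - 8p^4 + 33p^3 - 120p^2 + 260p - 208 = ((1/4)p - 1/2)(4p^4 - 24p^3 + 104p^2 - 256p + 224) + (-5p^3 - 4p^2 + 76p - 96)
  4p^4 - 24p^3 + 104p^2 - 256p + 224 = (-(4/5)p + 136/25)(-5p^3 - 4p^2 + 76p - 96) + ((4664/25)p^2 - (18656/25)p + 18656/25)
  -5p^3 - 4p^2 + 76p - 96 = (-(125/4664)p - 75/583)((4664/25)p^2 - (18656/25)p + 18656/25) + (0)
Last nonzero remainder: (4664/25)p^2 - (18656/25)p + 18656/25. Dividing through by 4664/25 gives the monic gcd p^2 - 4p + 4.

p^2 - 4p + 4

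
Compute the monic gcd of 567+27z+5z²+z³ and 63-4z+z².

63-4z+z²

Apply the Euclidean algorithm:
  z³+5z²+27z+567 = (z+9)(z²-4z+63) + (0)
The last nonzero remainder z²-4z+63 is already monic.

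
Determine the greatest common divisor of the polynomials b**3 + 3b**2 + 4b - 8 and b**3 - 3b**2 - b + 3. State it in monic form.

b - 1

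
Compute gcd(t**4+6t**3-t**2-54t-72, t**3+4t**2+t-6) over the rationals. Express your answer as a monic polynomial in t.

Apply the Euclidean algorithm:
  t**4+6t**3-t**2-54t-72 = (t+2)(t**3+4t**2+t-6) + (-10t**2-50t-60)
  t**3+4t**2+t-6 = (-(1/10)t+1/10)(-10t**2-50t-60) + (0)
Last nonzero remainder: -10t**2-50t-60. Dividing through by -10 gives the monic gcd t**2+5t+6.

t**2+5t+6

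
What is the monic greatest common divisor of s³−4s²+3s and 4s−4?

s−1

Apply the Euclidean algorithm:
  s³−4s²+3s = ((1/4)s²−(3/4)s)(4s−4) + (0)
Last nonzero remainder: 4s−4. Dividing through by 4 gives the monic gcd s−1.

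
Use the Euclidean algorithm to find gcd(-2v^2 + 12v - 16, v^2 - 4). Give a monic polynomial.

Apply the Euclidean algorithm:
  -2v^2 + 12v - 16 = (-2)(v^2 - 4) + (12v - 24)
  v^2 - 4 = ((1/12)v + 1/6)(12v - 24) + (0)
Last nonzero remainder: 12v - 24. Dividing through by 12 gives the monic gcd v - 2.

v - 2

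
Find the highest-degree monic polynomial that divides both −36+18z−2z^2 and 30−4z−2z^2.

Apply the Euclidean algorithm:
  −2z^2+18z−36 = (−2z^2−4z+30) + (22z−66)
  −2z^2−4z+30 = (−(1/11)z−5/11)(22z−66) + (0)
Last nonzero remainder: 22z−66. Dividing through by 22 gives the monic gcd z−3.

−3+z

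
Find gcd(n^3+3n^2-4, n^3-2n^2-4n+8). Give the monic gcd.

By polynomial division,
  n^3+3n^2-4 = (n^3-2n^2-4n+8) + (5n^2+4n-12)
  n^3-2n^2-4n+8 = ((1/5)n-14/25)(5n^2+4n-12) + ((16/25)n+32/25)
  5n^2+4n-12 = ((125/16)n-75/8)((16/25)n+32/25) + (0)
Last nonzero remainder: (16/25)n+32/25. Dividing through by 16/25 gives the monic gcd n+2.

n+2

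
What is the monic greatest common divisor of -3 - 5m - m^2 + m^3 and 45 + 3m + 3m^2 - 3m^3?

-3 + m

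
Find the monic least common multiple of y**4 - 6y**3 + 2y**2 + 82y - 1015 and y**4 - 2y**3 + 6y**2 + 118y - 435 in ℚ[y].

y**5 - 9y**4 + 20y**3 + 76y**2 - 1261y + 3045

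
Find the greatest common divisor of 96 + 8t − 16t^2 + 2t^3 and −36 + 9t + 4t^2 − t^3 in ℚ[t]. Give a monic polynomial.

−4 + t

Euclidean algorithm in ℚ[t]:
  2t^3 − 16t^2 + 8t + 96 = (−2)(−t^3 + 4t^2 + 9t − 36) + (−8t^2 + 26t + 24)
  −t^3 + 4t^2 + 9t − 36 = ((1/8)t − 3/32)(−8t^2 + 26t + 24) + ((135/16)t − 135/4)
  −8t^2 + 26t + 24 = (−(128/135)t − 32/45)((135/16)t − 135/4) + (0)
Last nonzero remainder: (135/16)t − 135/4. Dividing through by 135/16 gives the monic gcd t − 4.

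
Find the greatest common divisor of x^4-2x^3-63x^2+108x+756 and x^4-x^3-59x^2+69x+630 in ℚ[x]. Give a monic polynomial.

Apply the Euclidean algorithm:
  x^4-2x^3-63x^2+108x+756 = (x^4-x^3-59x^2+69x+630) + (-x^3-4x^2+39x+126)
  x^4-x^3-59x^2+69x+630 = (-x+5)(-x^3-4x^2+39x+126) + (0)
Last nonzero remainder: -x^3-4x^2+39x+126. Dividing through by -1 gives the monic gcd x^3+4x^2-39x-126.

x^3+4x^2-39x-126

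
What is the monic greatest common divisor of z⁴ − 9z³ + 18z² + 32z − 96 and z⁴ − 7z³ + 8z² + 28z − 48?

z³ − 5z² − 2z + 24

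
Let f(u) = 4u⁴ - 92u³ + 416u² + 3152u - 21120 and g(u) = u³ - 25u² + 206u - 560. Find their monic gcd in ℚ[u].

u² - 18u + 80

Apply the Euclidean algorithm:
  4u⁴ - 92u³ + 416u² + 3152u - 21120 = (4u + 8)(u³ - 25u² + 206u - 560) + (-208u² + 3744u - 16640)
  u³ - 25u² + 206u - 560 = (-(1/208)u + 7/208)(-208u² + 3744u - 16640) + (0)
Last nonzero remainder: -208u² + 3744u - 16640. Dividing through by -208 gives the monic gcd u² - 18u + 80.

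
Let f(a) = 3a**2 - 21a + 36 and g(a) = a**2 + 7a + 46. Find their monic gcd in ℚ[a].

1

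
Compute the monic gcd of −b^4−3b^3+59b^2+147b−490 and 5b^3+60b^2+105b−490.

b^2+5b−14

By polynomial division,
  −b^4−3b^3+59b^2+147b−490 = (−(1/5)b+9/5)(5b^3+60b^2+105b−490) + (−28b^2−140b+392)
  5b^3+60b^2+105b−490 = (−(5/28)b−5/4)(−28b^2−140b+392) + (0)
Last nonzero remainder: −28b^2−140b+392. Dividing through by −28 gives the monic gcd b^2+5b−14.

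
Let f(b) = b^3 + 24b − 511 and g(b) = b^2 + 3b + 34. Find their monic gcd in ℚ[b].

1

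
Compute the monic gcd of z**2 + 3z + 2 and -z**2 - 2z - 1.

z + 1

Euclidean algorithm in ℚ[z]:
  z**2 + 3z + 2 = (-1)(-z**2 - 2z - 1) + (z + 1)
  -z**2 - 2z - 1 = (-z - 1)(z + 1) + (0)
The last nonzero remainder z + 1 is already monic.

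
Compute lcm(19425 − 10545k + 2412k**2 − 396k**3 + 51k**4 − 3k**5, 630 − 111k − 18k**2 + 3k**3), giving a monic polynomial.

Repeated division with remainder:
  −3k**5 + 51k**4 − 396k**3 + 2412k**2 − 10545k + 19425 = (−k**2 + 11k − 103)(3k**3 − 18k**2 − 111k + 630) + (2409k**2 − 28908k + 84315)
  3k**3 − 18k**2 − 111k + 630 = ((1/803)k + 6/803)(2409k**2 − 28908k + 84315) + (0)
Last nonzero remainder: 2409k**2 − 28908k + 84315. Dividing through by 2409 gives the monic gcd k**2 − 12k + 35.
Then lcm(f, g) = f·g / gcd(f, g); expanding and making the result monic gives the answer.

−38850 + 14615k − 1309k**2 − 12k**3 + 30k**4 − 11k**5 + k**6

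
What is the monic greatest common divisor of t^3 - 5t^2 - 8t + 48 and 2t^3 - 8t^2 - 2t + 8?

t - 4

Apply the Euclidean algorithm:
  t^3 - 5t^2 - 8t + 48 = (1/2)(2t^3 - 8t^2 - 2t + 8) + (-t^2 - 7t + 44)
  2t^3 - 8t^2 - 2t + 8 = (-2t + 22)(-t^2 - 7t + 44) + (240t - 960)
  -t^2 - 7t + 44 = (-(1/240)t - 11/240)(240t - 960) + (0)
Last nonzero remainder: 240t - 960. Dividing through by 240 gives the monic gcd t - 4.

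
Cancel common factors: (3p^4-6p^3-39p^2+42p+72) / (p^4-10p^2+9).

By polynomial division,
  3p^4-6p^3-39p^2+42p+72 = (3)(p^4-10p^2+9) + (-6p^3-9p^2+42p+45)
  p^4-10p^2+9 = (-(1/6)p+1/4)(-6p^3-9p^2+42p+45) + (-(3/4)p^2-3p-9/4)
  -6p^3-9p^2+42p+45 = (8p-20)(-(3/4)p^2-3p-9/4) + (0)
Last nonzero remainder: -(3/4)p^2-3p-9/4. Dividing through by -3/4 gives the monic gcd p^2+4p+3.
Cancel p^2+4p+3 from numerator and denominator to get the reduced form.

(3p^2-18p+24)/(p^2-4p+3)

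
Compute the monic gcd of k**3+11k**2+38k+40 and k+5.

k+5

Repeated division with remainder:
  k**3+11k**2+38k+40 = (k**2+6k+8)(k+5) + (0)
The last nonzero remainder k+5 is already monic.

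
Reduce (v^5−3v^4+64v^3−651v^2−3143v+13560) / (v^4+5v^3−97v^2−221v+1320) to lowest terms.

(v^2+3v+113)/(v+11)

By polynomial division,
  v^5−3v^4+64v^3−651v^2−3143v+13560 = (v−8)(v^4+5v^3−97v^2−221v+1320) + (201v^3−1206v^2−6231v+24120)
  v^4+5v^3−97v^2−221v+1320 = ((1/201)v+11/201)(201v^3−1206v^2−6231v+24120) + (0)
Last nonzero remainder: 201v^3−1206v^2−6231v+24120. Dividing through by 201 gives the monic gcd v^3−6v^2−31v+120.
Cancel v^3−6v^2−31v+120 from numerator and denominator to get the reduced form.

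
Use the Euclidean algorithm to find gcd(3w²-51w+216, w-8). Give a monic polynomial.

By polynomial division,
  3w²-51w+216 = (3w-27)(w-8) + (0)
The last nonzero remainder w-8 is already monic.

w-8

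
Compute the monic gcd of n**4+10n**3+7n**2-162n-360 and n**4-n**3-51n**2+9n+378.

Euclidean algorithm in ℚ[n]:
  n**4+10n**3+7n**2-162n-360 = (n**4-n**3-51n**2+9n+378) + (11n**3+58n**2-171n-738)
  n**4-n**3-51n**2+9n+378 = ((1/11)n-69/121)(11n**3+58n**2-171n-738) + (-(288/121)n**2-(2592/121)n-5184/121)
  11n**3+58n**2-171n-738 = (-(1331/288)n+4961/288)(-(288/121)n**2-(2592/121)n-5184/121) + (0)
Last nonzero remainder: -(288/121)n**2-(2592/121)n-5184/121. Dividing through by -288/121 gives the monic gcd n**2+9n+18.

n**2+9n+18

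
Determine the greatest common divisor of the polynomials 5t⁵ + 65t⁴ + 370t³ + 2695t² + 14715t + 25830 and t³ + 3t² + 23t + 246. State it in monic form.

Euclidean algorithm in ℚ[t]:
  5t⁵ + 65t⁴ + 370t³ + 2695t² + 14715t + 25830 = (5t² + 50t + 105)(t³ + 3t² + 23t + 246) + (0)
The last nonzero remainder t³ + 3t² + 23t + 246 is already monic.

t³ + 3t² + 23t + 246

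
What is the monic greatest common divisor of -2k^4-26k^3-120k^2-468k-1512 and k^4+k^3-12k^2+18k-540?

Apply the Euclidean algorithm:
  -2k^4-26k^3-120k^2-468k-1512 = (-2)(k^4+k^3-12k^2+18k-540) + (-24k^3-144k^2-432k-2592)
  k^4+k^3-12k^2+18k-540 = (-(1/24)k+5/24)(-24k^3-144k^2-432k-2592) + (0)
Last nonzero remainder: -24k^3-144k^2-432k-2592. Dividing through by -24 gives the monic gcd k^3+6k^2+18k+108.

k^3+6k^2+18k+108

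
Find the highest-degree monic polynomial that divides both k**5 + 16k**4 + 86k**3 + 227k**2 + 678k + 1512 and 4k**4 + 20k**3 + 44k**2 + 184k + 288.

Apply the Euclidean algorithm:
  k**5 + 16k**4 + 86k**3 + 227k**2 + 678k + 1512 = ((1/4)k + 11/4)(4k**4 + 20k**3 + 44k**2 + 184k + 288) + (20k**3 + 60k**2 + 100k + 720)
  4k**4 + 20k**3 + 44k**2 + 184k + 288 = ((1/5)k + 2/5)(20k**3 + 60k**2 + 100k + 720) + (0)
Last nonzero remainder: 20k**3 + 60k**2 + 100k + 720. Dividing through by 20 gives the monic gcd k**3 + 3k**2 + 5k + 36.

k**3 + 3k**2 + 5k + 36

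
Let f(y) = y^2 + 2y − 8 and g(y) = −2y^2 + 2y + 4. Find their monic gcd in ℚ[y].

y − 2

By polynomial division,
  y^2 + 2y − 8 = (−1/2)(−2y^2 + 2y + 4) + (3y − 6)
  −2y^2 + 2y + 4 = (−(2/3)y − 2/3)(3y − 6) + (0)
Last nonzero remainder: 3y − 6. Dividing through by 3 gives the monic gcd y − 2.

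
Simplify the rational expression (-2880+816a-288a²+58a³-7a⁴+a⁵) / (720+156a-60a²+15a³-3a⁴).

(-24-a²)/(6+3a)

Repeated division with remainder:
  a⁵-7a⁴+58a³-288a²+816a-2880 = (-(1/3)a+2/3)(-3a⁴+15a³-60a²+156a+720) + (28a³-196a²+952a-3360)
  -3a⁴+15a³-60a²+156a+720 = (-(3/28)a-3/14)(28a³-196a²+952a-3360) + (0)
Last nonzero remainder: 28a³-196a²+952a-3360. Dividing through by 28 gives the monic gcd a³-7a²+34a-120.
Cancel a³-7a²+34a-120 from numerator and denominator to get the reduced form.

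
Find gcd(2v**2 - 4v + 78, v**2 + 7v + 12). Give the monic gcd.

Euclidean algorithm in ℚ[v]:
  2v**2 - 4v + 78 = (2)(v**2 + 7v + 12) + (-18v + 54)
  v**2 + 7v + 12 = (-(1/18)v - 5/9)(-18v + 54) + (42)
  -18v + 54 = (-(3/7)v + 9/7)(42) + (0)
The last nonzero remainder is the constant 42, so the polynomials are coprime and gcd = 1.

1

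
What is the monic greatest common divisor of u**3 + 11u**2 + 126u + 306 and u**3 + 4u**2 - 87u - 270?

u + 3

Apply the Euclidean algorithm:
  u**3 + 11u**2 + 126u + 306 = (u**3 + 4u**2 - 87u - 270) + (7u**2 + 213u + 576)
  u**3 + 4u**2 - 87u - 270 = ((1/7)u - 185/49)(7u**2 + 213u + 576) + ((31110/49)u + 93330/49)
  7u**2 + 213u + 576 = ((343/31110)u + 1568/5185)((31110/49)u + 93330/49) + (0)
Last nonzero remainder: (31110/49)u + 93330/49. Dividing through by 31110/49 gives the monic gcd u + 3.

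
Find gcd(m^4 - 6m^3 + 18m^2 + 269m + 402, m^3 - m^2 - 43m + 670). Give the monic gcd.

m^2 - 11m + 67

Euclidean algorithm in ℚ[m]:
  m^4 - 6m^3 + 18m^2 + 269m + 402 = (m - 5)(m^3 - m^2 - 43m + 670) + (56m^2 - 616m + 3752)
  m^3 - m^2 - 43m + 670 = ((1/56)m + 5/28)(56m^2 - 616m + 3752) + (0)
Last nonzero remainder: 56m^2 - 616m + 3752. Dividing through by 56 gives the monic gcd m^2 - 11m + 67.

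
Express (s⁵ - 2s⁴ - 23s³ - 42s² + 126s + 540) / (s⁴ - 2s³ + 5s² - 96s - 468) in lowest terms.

(s³ + s² - 2s - 30)/(s² + s + 26)

Apply the Euclidean algorithm:
  s⁵ - 2s⁴ - 23s³ - 42s² + 126s + 540 = (s)(s⁴ - 2s³ + 5s² - 96s - 468) + (-28s³ + 54s² + 594s + 540)
  s⁴ - 2s³ + 5s² - 96s - 468 = (-(1/28)s + 1/392)(-28s³ + 54s² + 594s + 540) + ((5111/196)s² - (15333/196)s - 45999/98)
  -28s³ + 54s² + 594s + 540 = (-(5488/5111)s - 5880/5111)((5111/196)s² - (15333/196)s - 45999/98) + (0)
Last nonzero remainder: (5111/196)s² - (15333/196)s - 45999/98. Dividing through by 5111/196 gives the monic gcd s² - 3s - 18.
Cancel s² - 3s - 18 from numerator and denominator to get the reduced form.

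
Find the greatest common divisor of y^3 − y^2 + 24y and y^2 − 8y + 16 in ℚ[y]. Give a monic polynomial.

Repeated division with remainder:
  y^3 − y^2 + 24y = (y + 7)(y^2 − 8y + 16) + (64y − 112)
  y^2 − 8y + 16 = ((1/64)y − 25/256)(64y − 112) + (81/16)
  64y − 112 = ((1024/81)y − 1792/81)(81/16) + (0)
The last nonzero remainder is the constant 81/16, so the polynomials are coprime and gcd = 1.

1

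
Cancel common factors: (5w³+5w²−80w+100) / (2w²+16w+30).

By polynomial division,
  5w³+5w²−80w+100 = ((5/2)w−35/2)(2w²+16w+30) + (125w+625)
  2w²+16w+30 = ((2/125)w+6/125)(125w+625) + (0)
Last nonzero remainder: 125w+625. Dividing through by 125 gives the monic gcd w+5.
Cancel w+5 from numerator and denominator to get the reduced form.

(5w²−20w+20)/(2w+6)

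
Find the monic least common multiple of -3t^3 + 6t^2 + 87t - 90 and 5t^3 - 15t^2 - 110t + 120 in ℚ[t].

t^4 + 2t^3 - 37t^2 - 86t + 120

Apply the Euclidean algorithm:
  -3t^3 + 6t^2 + 87t - 90 = (-3/5)(5t^3 - 15t^2 - 110t + 120) + (-3t^2 + 21t - 18)
  5t^3 - 15t^2 - 110t + 120 = (-(5/3)t - 20/3)(-3t^2 + 21t - 18) + (0)
Last nonzero remainder: -3t^2 + 21t - 18. Dividing through by -3 gives the monic gcd t^2 - 7t + 6.
Then lcm(f, g) = f·g / gcd(f, g); expanding and making the result monic gives the answer.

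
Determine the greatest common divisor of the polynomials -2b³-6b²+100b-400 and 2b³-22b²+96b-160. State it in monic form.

b²-7b+20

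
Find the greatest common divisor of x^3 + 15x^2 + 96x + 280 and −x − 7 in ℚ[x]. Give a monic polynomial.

x + 7

Repeated division with remainder:
  x^3 + 15x^2 + 96x + 280 = (−x^2 − 8x − 40)(−x − 7) + (0)
Last nonzero remainder: −x − 7. Dividing through by −1 gives the monic gcd x + 7.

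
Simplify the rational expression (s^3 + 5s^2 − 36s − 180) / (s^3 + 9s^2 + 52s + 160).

Apply the Euclidean algorithm:
  s^3 + 5s^2 − 36s − 180 = (s^3 + 9s^2 + 52s + 160) + (−4s^2 − 88s − 340)
  s^3 + 9s^2 + 52s + 160 = (−(1/4)s + 13/4)(−4s^2 − 88s − 340) + (253s + 1265)
  −4s^2 − 88s − 340 = (−(4/253)s − 68/253)(253s + 1265) + (0)
Last nonzero remainder: 253s + 1265. Dividing through by 253 gives the monic gcd s + 5.
Cancel s + 5 from numerator and denominator to get the reduced form.

(s^2 − 36)/(s^2 + 4s + 32)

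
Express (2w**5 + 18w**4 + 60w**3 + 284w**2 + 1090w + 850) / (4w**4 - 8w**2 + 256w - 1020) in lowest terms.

Euclidean algorithm in ℚ[w]:
  2w**5 + 18w**4 + 60w**3 + 284w**2 + 1090w + 850 = ((1/2)w + 9/2)(4w**4 - 8w**2 + 256w - 1020) + (64w**3 + 192w**2 + 448w + 5440)
  4w**4 - 8w**2 + 256w - 1020 = ((1/16)w - 3/16)(64w**3 + 192w**2 + 448w + 5440) + (0)
Last nonzero remainder: 64w**3 + 192w**2 + 448w + 5440. Dividing through by 64 gives the monic gcd w**3 + 3w**2 + 7w + 85.
Cancel w**3 + 3w**2 + 7w + 85 from numerator and denominator to get the reduced form.

(w**2 + 6w + 5)/(2w - 6)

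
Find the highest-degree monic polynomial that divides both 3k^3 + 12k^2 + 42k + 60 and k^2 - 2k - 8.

Apply the Euclidean algorithm:
  3k^3 + 12k^2 + 42k + 60 = (3k + 18)(k^2 - 2k - 8) + (102k + 204)
  k^2 - 2k - 8 = ((1/102)k - 2/51)(102k + 204) + (0)
Last nonzero remainder: 102k + 204. Dividing through by 102 gives the monic gcd k + 2.

k + 2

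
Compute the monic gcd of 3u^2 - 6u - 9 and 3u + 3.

Repeated division with remainder:
  3u^2 - 6u - 9 = (u - 3)(3u + 3) + (0)
Last nonzero remainder: 3u + 3. Dividing through by 3 gives the monic gcd u + 1.

u + 1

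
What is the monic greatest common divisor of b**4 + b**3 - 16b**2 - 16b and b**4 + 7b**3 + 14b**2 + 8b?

Euclidean algorithm in ℚ[b]:
  b**4 + b**3 - 16b**2 - 16b = (b**4 + 7b**3 + 14b**2 + 8b) + (-6b**3 - 30b**2 - 24b)
  b**4 + 7b**3 + 14b**2 + 8b = (-(1/6)b - 1/3)(-6b**3 - 30b**2 - 24b) + (0)
Last nonzero remainder: -6b**3 - 30b**2 - 24b. Dividing through by -6 gives the monic gcd b**3 + 5b**2 + 4b.

b**3 + 5b**2 + 4b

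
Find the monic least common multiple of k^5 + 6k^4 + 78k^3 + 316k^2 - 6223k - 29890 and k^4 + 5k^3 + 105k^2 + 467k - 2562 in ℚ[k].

k^6 + 3k^5 + 60k^4 + 82k^3 - 7171k^2 - 11221k + 89670

By polynomial division,
  k^5 + 6k^4 + 78k^3 + 316k^2 - 6223k - 29890 = (k + 1)(k^4 + 5k^3 + 105k^2 + 467k - 2562) + (-32k^3 - 256k^2 - 4128k - 27328)
  k^4 + 5k^3 + 105k^2 + 467k - 2562 = (-(1/32)k + 3/32)(-32k^3 - 256k^2 - 4128k - 27328) + (0)
Last nonzero remainder: -32k^3 - 256k^2 - 4128k - 27328. Dividing through by -32 gives the monic gcd k^3 + 8k^2 + 129k + 854.
Then lcm(f, g) = f·g / gcd(f, g); expanding and making the result monic gives the answer.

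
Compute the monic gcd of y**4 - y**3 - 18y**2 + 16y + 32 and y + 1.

Euclidean algorithm in ℚ[y]:
  y**4 - y**3 - 18y**2 + 16y + 32 = (y**3 - 2y**2 - 16y + 32)(y + 1) + (0)
The last nonzero remainder y + 1 is already monic.

y + 1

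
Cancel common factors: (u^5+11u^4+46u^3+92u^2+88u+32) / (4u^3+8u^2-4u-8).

(u^3+8u^2+20u+16)/(4u-4)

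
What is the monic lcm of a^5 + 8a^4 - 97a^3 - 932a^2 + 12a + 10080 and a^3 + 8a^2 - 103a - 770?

a^6 + 19a^5 - 9a^4 - 1999a^3 - 10240a^2 + 10212a + 110880

Repeated division with remainder:
  a^5 + 8a^4 - 97a^3 - 932a^2 + 12a + 10080 = (a^2 + 6)(a^3 + 8a^2 - 103a - 770) + (-210a^2 + 630a + 14700)
  a^3 + 8a^2 - 103a - 770 = (-(1/210)a - 11/210)(-210a^2 + 630a + 14700) + (0)
Last nonzero remainder: -210a^2 + 630a + 14700. Dividing through by -210 gives the monic gcd a^2 - 3a - 70.
Then lcm(f, g) = f·g / gcd(f, g); expanding and making the result monic gives the answer.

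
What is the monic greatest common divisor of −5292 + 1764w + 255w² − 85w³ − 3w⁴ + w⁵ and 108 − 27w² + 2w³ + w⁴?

Euclidean algorithm in ℚ[w]:
  w⁵ − 3w⁴ − 85w³ + 255w² + 1764w − 5292 = (w − 5)(w⁴ + 2w³ − 27w² + 108) + (−48w³ + 120w² + 1656w − 4752)
  w⁴ + 2w³ − 27w² + 108 = (−(1/48)w − 3/32)(−48w³ + 120w² + 1656w − 4752) + ((75/4)w² + (225/4)w − 675/2)
  −48w³ + 120w² + 1656w − 4752 = (−(64/25)w + 352/25)((75/4)w² + (225/4)w − 675/2) + (0)
Last nonzero remainder: (75/4)w² + (225/4)w − 675/2. Dividing through by 75/4 gives the monic gcd w² + 3w − 18.

−18 + 3w + w²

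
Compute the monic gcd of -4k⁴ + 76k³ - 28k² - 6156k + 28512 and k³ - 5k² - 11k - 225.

Apply the Euclidean algorithm:
  -4k⁴ + 76k³ - 28k² - 6156k + 28512 = (-4k + 56)(k³ - 5k² - 11k - 225) + (208k² - 6440k + 41112)
  k³ - 5k² - 11k - 225 = ((1/208)k + 675/5408)(208k² - 6440k + 41112) + ((402325/676)k - 3620925/676)
  208k² - 6440k + 41112 = ((140608/402325)k - 3087968/402325)((402325/676)k - 3620925/676) + (0)
Last nonzero remainder: (402325/676)k - 3620925/676. Dividing through by 402325/676 gives the monic gcd k - 9.

k - 9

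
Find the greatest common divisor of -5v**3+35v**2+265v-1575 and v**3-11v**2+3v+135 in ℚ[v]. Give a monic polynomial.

v**2-14v+45

Apply the Euclidean algorithm:
  -5v**3+35v**2+265v-1575 = (-5)(v**3-11v**2+3v+135) + (-20v**2+280v-900)
  v**3-11v**2+3v+135 = (-(1/20)v-3/20)(-20v**2+280v-900) + (0)
Last nonzero remainder: -20v**2+280v-900. Dividing through by -20 gives the monic gcd v**2-14v+45.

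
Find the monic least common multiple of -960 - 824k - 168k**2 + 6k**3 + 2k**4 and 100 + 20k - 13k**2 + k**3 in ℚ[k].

2400 + 1580k + 8k**2 - 99k**3 - 2k**4 + k**5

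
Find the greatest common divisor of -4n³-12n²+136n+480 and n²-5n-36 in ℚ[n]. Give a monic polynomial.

n+4

By polynomial division,
  -4n³-12n²+136n+480 = (-4n-32)(n²-5n-36) + (-168n-672)
  n²-5n-36 = (-(1/168)n+3/56)(-168n-672) + (0)
Last nonzero remainder: -168n-672. Dividing through by -168 gives the monic gcd n+4.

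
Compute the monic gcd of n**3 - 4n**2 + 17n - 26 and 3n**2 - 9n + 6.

Repeated division with remainder:
  n**3 - 4n**2 + 17n - 26 = ((1/3)n - 1/3)(3n**2 - 9n + 6) + (12n - 24)
  3n**2 - 9n + 6 = ((1/4)n - 1/4)(12n - 24) + (0)
Last nonzero remainder: 12n - 24. Dividing through by 12 gives the monic gcd n - 2.

n - 2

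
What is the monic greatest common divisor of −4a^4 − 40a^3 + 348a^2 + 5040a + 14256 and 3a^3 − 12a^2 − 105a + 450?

a + 6

Repeated division with remainder:
  −4a^4 − 40a^3 + 348a^2 + 5040a + 14256 = (−(4/3)a − 56/3)(3a^3 − 12a^2 − 105a + 450) + (−16a^2 + 3680a + 22656)
  3a^3 − 12a^2 − 105a + 450 = (−(3/16)a − 339/8)(−16a^2 + 3680a + 22656) + (160083a + 960498)
  −16a^2 + 3680a + 22656 = (−(16/160083)a + 3776/160083)(160083a + 960498) + (0)
Last nonzero remainder: 160083a + 960498. Dividing through by 160083 gives the monic gcd a + 6.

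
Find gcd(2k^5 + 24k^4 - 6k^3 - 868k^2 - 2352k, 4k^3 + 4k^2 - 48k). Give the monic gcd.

Euclidean algorithm in ℚ[k]:
  2k^5 + 24k^4 - 6k^3 - 868k^2 - 2352k = ((1/2)k^2 + (11/2)k - 1)(4k^3 + 4k^2 - 48k) + (-600k^2 - 2400k)
  4k^3 + 4k^2 - 48k = (-(1/150)k + 1/50)(-600k^2 - 2400k) + (0)
Last nonzero remainder: -600k^2 - 2400k. Dividing through by -600 gives the monic gcd k^2 + 4k.

k^2 + 4k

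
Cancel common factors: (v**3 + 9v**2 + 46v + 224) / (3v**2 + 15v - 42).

(v**2 + 2v + 32)/(3v - 6)

Repeated division with remainder:
  v**3 + 9v**2 + 46v + 224 = ((1/3)v + 4/3)(3v**2 + 15v - 42) + (40v + 280)
  3v**2 + 15v - 42 = ((3/40)v - 3/20)(40v + 280) + (0)
Last nonzero remainder: 40v + 280. Dividing through by 40 gives the monic gcd v + 7.
Cancel v + 7 from numerator and denominator to get the reduced form.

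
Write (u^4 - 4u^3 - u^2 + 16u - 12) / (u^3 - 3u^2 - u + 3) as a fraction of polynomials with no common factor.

(u^2 - 4)/(u + 1)

Euclidean algorithm in ℚ[u]:
  u^4 - 4u^3 - u^2 + 16u - 12 = (u - 1)(u^3 - 3u^2 - u + 3) + (-3u^2 + 12u - 9)
  u^3 - 3u^2 - u + 3 = (-(1/3)u - 1/3)(-3u^2 + 12u - 9) + (0)
Last nonzero remainder: -3u^2 + 12u - 9. Dividing through by -3 gives the monic gcd u^2 - 4u + 3.
Cancel u^2 - 4u + 3 from numerator and denominator to get the reduced form.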